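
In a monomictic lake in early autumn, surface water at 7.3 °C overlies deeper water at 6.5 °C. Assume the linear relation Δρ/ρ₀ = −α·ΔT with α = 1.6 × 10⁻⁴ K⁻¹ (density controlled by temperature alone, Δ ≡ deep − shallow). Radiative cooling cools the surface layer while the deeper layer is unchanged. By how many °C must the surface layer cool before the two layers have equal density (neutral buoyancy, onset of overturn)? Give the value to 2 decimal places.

0.80 °C

With temperature the only control, equal density requires T_surf′ = T_deep.
T_surf′ = 6.5 °C.
Cooling required: 7.3 − 6.5 = 0.80 °C.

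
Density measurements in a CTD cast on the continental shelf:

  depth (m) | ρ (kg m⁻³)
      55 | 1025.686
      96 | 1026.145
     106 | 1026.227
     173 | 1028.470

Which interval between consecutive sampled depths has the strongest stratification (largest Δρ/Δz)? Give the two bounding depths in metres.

106–173 m

Compute the density gradient over each adjacent pair:
  55–96 m: Δρ/Δz = 0.459/41 = 0.011 kg m⁻⁴
  96–106 m: Δρ/Δz = 0.082/10 = 8.2 × 10⁻³ kg m⁻⁴
  106–173 m: Δρ/Δz = 2.243/67 = 0.033 kg m⁻⁴
The largest gradient is in the 106–173 m interval — the pycnocline.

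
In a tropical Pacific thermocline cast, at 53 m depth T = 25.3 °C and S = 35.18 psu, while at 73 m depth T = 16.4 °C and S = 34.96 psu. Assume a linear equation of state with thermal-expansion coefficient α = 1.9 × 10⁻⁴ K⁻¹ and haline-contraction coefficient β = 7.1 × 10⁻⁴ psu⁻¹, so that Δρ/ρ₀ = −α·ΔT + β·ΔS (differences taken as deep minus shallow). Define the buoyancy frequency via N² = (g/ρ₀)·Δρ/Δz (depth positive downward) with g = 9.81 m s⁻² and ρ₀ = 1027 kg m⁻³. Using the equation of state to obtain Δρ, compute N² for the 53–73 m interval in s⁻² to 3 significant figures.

ΔT = -8.9 K, ΔS = -0.22 psu (deep − shallow).
Δρ/ρ₀ = −αΔT + βΔS = 1.691 × 10⁻³ − 1.562 × 10⁻⁴ = 1.5348 × 10⁻³, so Δρ ≈ 1.576 kg m⁻³.
N² = (g/ρ₀)·Δρ/Δz = g·(Δρ/ρ₀)/Δz = 9.81 × 1.5348 × 10⁻³ / 20 = 7.5282 × 10⁻⁴ s⁻² ≈ 7.53 × 10⁻⁴ s⁻².

7.53 × 10⁻⁴ s⁻²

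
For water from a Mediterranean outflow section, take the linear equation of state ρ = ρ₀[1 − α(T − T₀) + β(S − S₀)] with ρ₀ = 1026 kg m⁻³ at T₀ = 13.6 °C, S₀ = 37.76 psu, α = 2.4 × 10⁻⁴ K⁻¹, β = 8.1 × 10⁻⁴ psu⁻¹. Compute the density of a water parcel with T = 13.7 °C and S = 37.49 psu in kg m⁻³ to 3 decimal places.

T − T₀ = +0.1 K, S − S₀ = -0.27 psu.
Bracket = 1 − α·(+0.1) + β·(-0.27) = 1 + (-2.427 × 10⁻⁴) = 0.9997573.
ρ = 1026 × 0.9997573 = 1025.751 kg m⁻³.

1025.751 kg m⁻³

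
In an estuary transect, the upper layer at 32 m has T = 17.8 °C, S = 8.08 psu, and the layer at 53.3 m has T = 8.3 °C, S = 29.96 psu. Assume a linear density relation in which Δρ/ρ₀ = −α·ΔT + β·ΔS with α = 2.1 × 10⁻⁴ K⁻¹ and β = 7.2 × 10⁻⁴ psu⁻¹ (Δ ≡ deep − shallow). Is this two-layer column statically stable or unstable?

ΔT = 8.3 − 17.8 = -9.5 K and ΔS = 29.96 − 8.08 = +21.88 psu (deep − shallow).
−αΔT = 1.995 × 10⁻³; βΔS = 0.0157536; sum Δρ/ρ₀ = 0.0177486.
Δρ/ρ₀ > 0, so Δρ > 0: deeper water is denser → statically stable.

stable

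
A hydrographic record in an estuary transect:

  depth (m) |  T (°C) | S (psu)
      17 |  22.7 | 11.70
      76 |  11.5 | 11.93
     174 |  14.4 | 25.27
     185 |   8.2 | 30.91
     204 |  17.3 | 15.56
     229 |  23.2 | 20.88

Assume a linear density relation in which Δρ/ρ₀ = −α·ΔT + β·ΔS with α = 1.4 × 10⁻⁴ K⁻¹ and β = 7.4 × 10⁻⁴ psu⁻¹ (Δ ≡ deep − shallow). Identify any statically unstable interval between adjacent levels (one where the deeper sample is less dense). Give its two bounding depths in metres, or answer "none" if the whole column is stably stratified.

Evaluate Δρ/ρ₀ = −αΔT + βΔS across each adjacent pair:
  17–76 m: −αΔT+βΔS = −(1.4 × 10⁻⁴)(-11.2)+(7.4 × 10⁻⁴)(+0.23) = 1.7 × 10⁻³ → stable
  76–174 m: −αΔT+βΔS = −(1.4 × 10⁻⁴)(+2.9)+(7.4 × 10⁻⁴)(+13.34) = 9.5 × 10⁻³ → stable
  174–185 m: −αΔT+βΔS = −(1.4 × 10⁻⁴)(-6.2)+(7.4 × 10⁻⁴)(+5.64) = 5.0 × 10⁻³ → stable
  185–204 m: −αΔT+βΔS = −(1.4 × 10⁻⁴)(+9.1)+(7.4 × 10⁻⁴)(-15.35) = -0.013 → UNSTABLE
  204–229 m: −αΔT+βΔS = −(1.4 × 10⁻⁴)(+5.9)+(7.4 × 10⁻⁴)(+5.32) = 3.1 × 10⁻³ → stable
The 185–204 m interval has Δρ < 0: lighter water underlies denser water.

185–204 m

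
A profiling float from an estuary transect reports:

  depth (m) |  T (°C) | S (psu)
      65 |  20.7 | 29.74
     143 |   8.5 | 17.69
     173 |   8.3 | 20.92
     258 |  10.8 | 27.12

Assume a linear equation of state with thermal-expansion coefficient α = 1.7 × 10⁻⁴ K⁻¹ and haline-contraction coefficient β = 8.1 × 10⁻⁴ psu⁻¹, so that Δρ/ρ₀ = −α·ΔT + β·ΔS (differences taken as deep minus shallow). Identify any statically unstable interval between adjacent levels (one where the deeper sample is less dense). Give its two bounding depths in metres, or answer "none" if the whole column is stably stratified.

Evaluate Δρ/ρ₀ = −αΔT + βΔS across each adjacent pair:
  65–143 m: −αΔT+βΔS = −(1.7 × 10⁻⁴)(-12.2)+(8.1 × 10⁻⁴)(-12.05) = -7.7 × 10⁻³ → UNSTABLE
  143–173 m: −αΔT+βΔS = −(1.7 × 10⁻⁴)(-0.2)+(8.1 × 10⁻⁴)(+3.23) = 2.7 × 10⁻³ → stable
  173–258 m: −αΔT+βΔS = −(1.7 × 10⁻⁴)(+2.5)+(8.1 × 10⁻⁴)(+6.20) = 4.6 × 10⁻³ → stable
The 65–143 m interval has Δρ < 0: lighter water underlies denser water.

65–143 m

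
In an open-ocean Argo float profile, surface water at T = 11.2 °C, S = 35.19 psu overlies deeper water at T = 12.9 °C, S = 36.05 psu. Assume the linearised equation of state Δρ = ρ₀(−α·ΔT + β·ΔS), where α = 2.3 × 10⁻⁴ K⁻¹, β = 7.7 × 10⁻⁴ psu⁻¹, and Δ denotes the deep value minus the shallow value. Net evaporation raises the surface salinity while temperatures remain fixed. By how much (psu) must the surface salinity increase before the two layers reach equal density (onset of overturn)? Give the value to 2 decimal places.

0.35 psu

Neutral buoyancy requires −α(T_deep − T_surf) + β(S_deep − S_surf′) = 0.
S_surf′ = S_deep − (α/β)·ΔT = 36.05 − (2.3 × 10⁻⁴/7.7 × 10⁻⁴)·(+1.7) = 35.5422 psu.
Increase required: 35.5422 − 35.19 = 0.3522 psu.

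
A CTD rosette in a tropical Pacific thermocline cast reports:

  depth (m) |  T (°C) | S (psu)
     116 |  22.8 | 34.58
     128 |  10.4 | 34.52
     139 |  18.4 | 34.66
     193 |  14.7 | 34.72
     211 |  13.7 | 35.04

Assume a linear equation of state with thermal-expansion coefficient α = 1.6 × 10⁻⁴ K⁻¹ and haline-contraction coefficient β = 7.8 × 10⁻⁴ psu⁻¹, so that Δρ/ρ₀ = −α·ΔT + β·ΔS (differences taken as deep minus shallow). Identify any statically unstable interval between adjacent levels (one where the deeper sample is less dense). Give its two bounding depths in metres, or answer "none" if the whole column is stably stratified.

128–139 m

Evaluate Δρ/ρ₀ = −αΔT + βΔS across each adjacent pair:
  116–128 m: −αΔT+βΔS = −(1.6 × 10⁻⁴)(-12.4)+(7.8 × 10⁻⁴)(-0.06) = 1.9 × 10⁻³ → stable
  128–139 m: −αΔT+βΔS = −(1.6 × 10⁻⁴)(+8.0)+(7.8 × 10⁻⁴)(+0.14) = -1.2 × 10⁻³ → UNSTABLE
  139–193 m: −αΔT+βΔS = −(1.6 × 10⁻⁴)(-3.7)+(7.8 × 10⁻⁴)(+0.06) = 6.4 × 10⁻⁴ → stable
  193–211 m: −αΔT+βΔS = −(1.6 × 10⁻⁴)(-1.0)+(7.8 × 10⁻⁴)(+0.32) = 4.1 × 10⁻⁴ → stable
The 128–139 m interval has Δρ < 0: lighter water underlies denser water.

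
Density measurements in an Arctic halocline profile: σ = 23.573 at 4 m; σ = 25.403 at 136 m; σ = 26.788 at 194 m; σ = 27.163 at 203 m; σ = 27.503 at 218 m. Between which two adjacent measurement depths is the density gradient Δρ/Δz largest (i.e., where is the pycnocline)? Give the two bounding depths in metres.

Compute the density gradient over each adjacent pair:
  4–136 m: Δρ/Δz = 1.830/132 = 0.014 kg m⁻⁴
  136–194 m: Δρ/Δz = 1.385/58 = 0.024 kg m⁻⁴
  194–203 m: Δρ/Δz = 0.375/9 = 0.042 kg m⁻⁴
  203–218 m: Δρ/Δz = 0.340/15 = 0.023 kg m⁻⁴
The largest gradient is in the 194–203 m interval — the pycnocline.

194–203 m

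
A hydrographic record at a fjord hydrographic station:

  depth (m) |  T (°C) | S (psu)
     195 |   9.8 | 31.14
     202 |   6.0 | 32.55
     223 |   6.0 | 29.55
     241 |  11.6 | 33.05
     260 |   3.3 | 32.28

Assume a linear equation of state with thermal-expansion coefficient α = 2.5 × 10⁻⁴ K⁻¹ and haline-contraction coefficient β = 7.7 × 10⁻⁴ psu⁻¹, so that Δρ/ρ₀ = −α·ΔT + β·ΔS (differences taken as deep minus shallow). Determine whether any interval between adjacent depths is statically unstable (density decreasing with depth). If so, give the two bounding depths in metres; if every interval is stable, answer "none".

Evaluate Δρ/ρ₀ = −αΔT + βΔS across each adjacent pair:
  195–202 m: −αΔT+βΔS = −(2.5 × 10⁻⁴)(-3.8)+(7.7 × 10⁻⁴)(+1.41) = 2.0 × 10⁻³ → stable
  202–223 m: −αΔT+βΔS = −(2.5 × 10⁻⁴)(+0.0)+(7.7 × 10⁻⁴)(-3.00) = -2.3 × 10⁻³ → UNSTABLE
  223–241 m: −αΔT+βΔS = −(2.5 × 10⁻⁴)(+5.6)+(7.7 × 10⁻⁴)(+3.50) = 1.3 × 10⁻³ → stable
  241–260 m: −αΔT+βΔS = −(2.5 × 10⁻⁴)(-8.3)+(7.7 × 10⁻⁴)(-0.77) = 1.5 × 10⁻³ → stable
The 202–223 m interval has Δρ < 0: lighter water underlies denser water.

202–223 m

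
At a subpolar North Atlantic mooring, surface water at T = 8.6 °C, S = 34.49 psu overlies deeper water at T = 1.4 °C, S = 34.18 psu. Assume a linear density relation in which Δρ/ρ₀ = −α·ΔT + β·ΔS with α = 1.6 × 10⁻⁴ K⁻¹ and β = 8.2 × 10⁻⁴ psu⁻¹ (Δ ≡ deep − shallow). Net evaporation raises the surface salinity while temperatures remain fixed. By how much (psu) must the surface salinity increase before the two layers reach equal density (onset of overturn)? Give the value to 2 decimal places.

1.09 psu

Neutral buoyancy requires −α(T_deep − T_surf) + β(S_deep − S_surf′) = 0.
S_surf′ = S_deep − (α/β)·ΔT = 34.18 − (1.6 × 10⁻⁴/8.2 × 10⁻⁴)·(-7.2) = 35.5849 psu.
Increase required: 35.5849 − 34.49 = 1.0949 psu.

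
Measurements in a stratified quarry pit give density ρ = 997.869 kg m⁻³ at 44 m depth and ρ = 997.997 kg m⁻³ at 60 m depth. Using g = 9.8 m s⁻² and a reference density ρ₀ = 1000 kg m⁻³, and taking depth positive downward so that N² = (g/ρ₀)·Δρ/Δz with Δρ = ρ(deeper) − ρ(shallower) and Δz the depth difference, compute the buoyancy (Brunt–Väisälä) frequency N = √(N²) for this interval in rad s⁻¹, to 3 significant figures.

Δρ = 997.997 − 997.869 = 0.128 kg m⁻³ over Δz = 60 − 44 = 16 m.
N² = (9.8/1000) × (0.128/16) = 7.8400 × 10⁻⁵ s⁻².
N = √(7.8400 × 10⁻⁵) = 8.8544 × 10⁻³ rad s⁻¹ ≈ 8.85 × 10⁻³ rad s⁻¹.

8.85 × 10⁻³ rad s⁻¹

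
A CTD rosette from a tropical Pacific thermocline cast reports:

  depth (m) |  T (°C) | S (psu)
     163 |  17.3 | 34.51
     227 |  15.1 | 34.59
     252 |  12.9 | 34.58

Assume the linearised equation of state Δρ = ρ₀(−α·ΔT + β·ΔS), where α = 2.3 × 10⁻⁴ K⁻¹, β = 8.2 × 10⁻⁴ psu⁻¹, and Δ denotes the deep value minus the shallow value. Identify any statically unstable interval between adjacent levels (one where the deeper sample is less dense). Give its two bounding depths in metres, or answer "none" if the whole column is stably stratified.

Evaluate Δρ/ρ₀ = −αΔT + βΔS across each adjacent pair:
  163–227 m: −αΔT+βΔS = −(2.3 × 10⁻⁴)(-2.2)+(8.2 × 10⁻⁴)(+0.08) = 5.7 × 10⁻⁴ → stable
  227–252 m: −αΔT+βΔS = −(2.3 × 10⁻⁴)(-2.2)+(8.2 × 10⁻⁴)(-0.01) = 5.0 × 10⁻⁴ → stable
Every interval has Δρ > 0: the column is stably stratified throughout.

none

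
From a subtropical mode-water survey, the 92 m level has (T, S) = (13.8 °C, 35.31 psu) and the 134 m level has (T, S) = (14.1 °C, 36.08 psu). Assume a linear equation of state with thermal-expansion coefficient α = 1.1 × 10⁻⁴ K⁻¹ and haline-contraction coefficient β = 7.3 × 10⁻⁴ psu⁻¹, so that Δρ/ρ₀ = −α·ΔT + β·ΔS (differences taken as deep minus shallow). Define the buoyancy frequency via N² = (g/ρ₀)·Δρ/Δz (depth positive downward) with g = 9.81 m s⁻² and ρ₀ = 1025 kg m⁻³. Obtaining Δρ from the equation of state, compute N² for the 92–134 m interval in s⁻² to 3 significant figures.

1.24 × 10⁻⁴ s⁻²

ΔT = +0.3 K, ΔS = +0.77 psu (deep − shallow).
Δρ/ρ₀ = −αΔT + βΔS = -3.30 × 10⁻⁵ + 5.621 × 10⁻⁴ = 5.291 × 10⁻⁴, so Δρ ≈ 0.5423 kg m⁻³.
N² = (g/ρ₀)·Δρ/Δz = g·(Δρ/ρ₀)/Δz = 9.81 × 5.291 × 10⁻⁴ / 42 = 1.2358 × 10⁻⁴ s⁻² ≈ 1.24 × 10⁻⁴ s⁻².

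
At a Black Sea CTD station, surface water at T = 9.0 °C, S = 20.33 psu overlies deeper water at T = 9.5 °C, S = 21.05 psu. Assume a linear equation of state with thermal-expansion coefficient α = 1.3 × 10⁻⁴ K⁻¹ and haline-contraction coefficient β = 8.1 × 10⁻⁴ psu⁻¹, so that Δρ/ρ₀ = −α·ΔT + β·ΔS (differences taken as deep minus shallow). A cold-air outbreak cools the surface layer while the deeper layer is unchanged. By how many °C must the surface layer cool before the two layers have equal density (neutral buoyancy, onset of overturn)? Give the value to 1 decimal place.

4.0 °C

Neutral buoyancy requires Δρ = 0, i.e. −α(T_deep − T_surf′) + β(S_deep − S_surf) = 0.
T_surf′ = T_deep − (β/α)·ΔS = 9.5 − (8.1 × 10⁻⁴/1.3 × 10⁻⁴)·(+0.72) = 5.014 °C.
Cooling required: 9.0 − (5.014) = 3.986 °C.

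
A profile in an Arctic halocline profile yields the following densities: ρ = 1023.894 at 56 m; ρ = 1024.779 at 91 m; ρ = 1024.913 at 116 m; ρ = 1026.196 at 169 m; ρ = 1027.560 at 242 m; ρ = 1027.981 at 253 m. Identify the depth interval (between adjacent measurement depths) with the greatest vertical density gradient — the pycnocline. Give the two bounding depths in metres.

Compute the density gradient over each adjacent pair:
  56–91 m: Δρ/Δz = 0.885/35 = 0.025 kg m⁻⁴
  91–116 m: Δρ/Δz = 0.134/25 = 5.4 × 10⁻³ kg m⁻⁴
  116–169 m: Δρ/Δz = 1.283/53 = 0.024 kg m⁻⁴
  169–242 m: Δρ/Δz = 1.364/73 = 0.019 kg m⁻⁴
  242–253 m: Δρ/Δz = 0.421/11 = 0.038 kg m⁻⁴
The largest gradient is in the 242–253 m interval — the pycnocline.

242–253 m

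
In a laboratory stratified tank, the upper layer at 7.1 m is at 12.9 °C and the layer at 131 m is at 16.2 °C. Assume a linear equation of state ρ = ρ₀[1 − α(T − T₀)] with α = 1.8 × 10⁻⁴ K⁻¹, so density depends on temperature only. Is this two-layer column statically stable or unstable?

ΔT = 16.2 − 12.9 = +3.3 K, so Δρ/ρ₀ = −αΔT = -5.94 × 10⁻⁴.
Δρ/ρ₀ < 0, so Δρ < 0: deeper water is lighter → statically unstable; the column would overturn.

unstable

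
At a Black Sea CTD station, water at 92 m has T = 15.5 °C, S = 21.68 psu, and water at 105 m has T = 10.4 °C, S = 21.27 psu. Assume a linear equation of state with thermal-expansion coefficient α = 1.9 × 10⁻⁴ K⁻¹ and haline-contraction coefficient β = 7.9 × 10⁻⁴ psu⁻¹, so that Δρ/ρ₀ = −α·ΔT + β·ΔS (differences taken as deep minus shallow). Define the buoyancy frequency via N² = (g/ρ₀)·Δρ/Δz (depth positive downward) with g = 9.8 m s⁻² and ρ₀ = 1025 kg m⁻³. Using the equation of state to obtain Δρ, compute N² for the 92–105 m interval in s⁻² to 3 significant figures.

4.86 × 10⁻⁴ s⁻²

ΔT = -5.1 K, ΔS = -0.41 psu (deep − shallow).
Δρ/ρ₀ = −αΔT + βΔS = 9.69 × 10⁻⁴ − 3.239 × 10⁻⁴ = 6.451 × 10⁻⁴, so Δρ ≈ 0.6612 kg m⁻³.
N² = (g/ρ₀)·Δρ/Δz = g·(Δρ/ρ₀)/Δz = 9.8 × 6.451 × 10⁻⁴ / 13 = 4.8631 × 10⁻⁴ s⁻² ≈ 4.86 × 10⁻⁴ s⁻².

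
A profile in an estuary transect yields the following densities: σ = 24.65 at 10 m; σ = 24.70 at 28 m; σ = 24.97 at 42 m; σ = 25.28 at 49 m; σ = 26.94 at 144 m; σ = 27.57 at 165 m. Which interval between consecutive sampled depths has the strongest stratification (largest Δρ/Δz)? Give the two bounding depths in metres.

42–49 m

Compute the density gradient over each adjacent pair:
  10–28 m: Δρ/Δz = 0.05/18 = 2.8 × 10⁻³ kg m⁻⁴
  28–42 m: Δρ/Δz = 0.27/14 = 0.019 kg m⁻⁴
  42–49 m: Δρ/Δz = 0.31/7 = 0.044 kg m⁻⁴
  49–144 m: Δρ/Δz = 1.66/95 = 0.017 kg m⁻⁴
  144–165 m: Δρ/Δz = 0.63/21 = 0.030 kg m⁻⁴
The largest gradient is in the 42–49 m interval — the pycnocline.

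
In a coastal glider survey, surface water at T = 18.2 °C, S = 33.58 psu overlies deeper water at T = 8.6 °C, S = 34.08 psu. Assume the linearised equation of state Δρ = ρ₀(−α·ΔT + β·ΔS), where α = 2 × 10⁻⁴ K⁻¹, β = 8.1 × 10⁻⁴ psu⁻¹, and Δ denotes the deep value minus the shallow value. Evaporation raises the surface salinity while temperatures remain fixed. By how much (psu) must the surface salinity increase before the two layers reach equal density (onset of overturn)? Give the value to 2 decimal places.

Neutral buoyancy requires −α(T_deep − T_surf) + β(S_deep − S_surf′) = 0.
S_surf′ = S_deep − (α/β)·ΔT = 34.08 − (2 × 10⁻⁴/8.1 × 10⁻⁴)·(-9.6) = 36.4504 psu.
Increase required: 36.4504 − 33.58 = 2.8704 psu.

2.87 psu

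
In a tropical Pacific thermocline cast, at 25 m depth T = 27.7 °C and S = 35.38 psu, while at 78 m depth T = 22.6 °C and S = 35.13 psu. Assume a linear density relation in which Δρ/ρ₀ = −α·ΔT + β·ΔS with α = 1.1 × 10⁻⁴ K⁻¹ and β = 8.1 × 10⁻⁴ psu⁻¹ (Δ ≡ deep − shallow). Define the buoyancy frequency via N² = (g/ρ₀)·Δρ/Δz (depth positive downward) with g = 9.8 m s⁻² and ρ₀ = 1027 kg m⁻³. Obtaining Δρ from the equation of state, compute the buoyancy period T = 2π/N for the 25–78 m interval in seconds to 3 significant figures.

772 s

ΔT = -5.1 K, ΔS = -0.25 psu (deep − shallow).
Δρ/ρ₀ = −αΔT + βΔS = 5.61 × 10⁻⁴ − 2.025 × 10⁻⁴ = 3.585 × 10⁻⁴, so Δρ ≈ 0.3682 kg m⁻³.
N² = (g/ρ₀)·Δρ/Δz = g·(Δρ/ρ₀)/Δz = 9.8 × 3.585 × 10⁻⁴ / 53 = 6.6289 × 10⁻⁵ s⁻².
N = √(6.6289 × 10⁻⁵) = 8.1418 × 10⁻³ rad s⁻¹ → T = 2π/N = 771.72 s ≈ 772 s.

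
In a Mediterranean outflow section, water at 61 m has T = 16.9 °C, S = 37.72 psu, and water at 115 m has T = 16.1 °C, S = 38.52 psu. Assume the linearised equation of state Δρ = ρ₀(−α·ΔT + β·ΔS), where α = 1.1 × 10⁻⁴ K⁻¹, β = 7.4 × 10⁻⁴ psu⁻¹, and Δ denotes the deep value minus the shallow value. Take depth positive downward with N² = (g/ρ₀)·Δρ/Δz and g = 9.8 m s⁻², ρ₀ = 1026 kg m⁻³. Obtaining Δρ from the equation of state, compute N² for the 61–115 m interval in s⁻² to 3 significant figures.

ΔT = -0.8 K, ΔS = +0.80 psu (deep − shallow).
Δρ/ρ₀ = −αΔT + βΔS = 8.80 × 10⁻⁵ + 5.92 × 10⁻⁴ = 6.80 × 10⁻⁴, so Δρ ≈ 0.6977 kg m⁻³.
N² = (g/ρ₀)·Δρ/Δz = g·(Δρ/ρ₀)/Δz = 9.8 × 6.80 × 10⁻⁴ / 54 = 1.2341 × 10⁻⁴ s⁻² ≈ 1.23 × 10⁻⁴ s⁻².

1.23 × 10⁻⁴ s⁻²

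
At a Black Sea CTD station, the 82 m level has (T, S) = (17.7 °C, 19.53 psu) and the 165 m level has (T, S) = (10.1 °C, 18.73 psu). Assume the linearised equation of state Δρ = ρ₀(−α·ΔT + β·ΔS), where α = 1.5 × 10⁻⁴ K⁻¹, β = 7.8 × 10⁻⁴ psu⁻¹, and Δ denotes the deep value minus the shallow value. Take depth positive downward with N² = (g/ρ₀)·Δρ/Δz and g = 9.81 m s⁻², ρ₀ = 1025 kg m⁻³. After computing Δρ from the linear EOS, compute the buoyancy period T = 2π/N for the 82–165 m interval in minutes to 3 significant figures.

13.4 min

ΔT = -7.6 K, ΔS = -0.80 psu (deep − shallow).
Δρ/ρ₀ = −αΔT + βΔS = 1.14 × 10⁻³ − 6.24 × 10⁻⁴ = 5.16 × 10⁻⁴, so Δρ ≈ 0.5289 kg m⁻³.
N² = (g/ρ₀)·Δρ/Δz = g·(Δρ/ρ₀)/Δz = 9.81 × 5.16 × 10⁻⁴ / 83 = 6.0987 × 10⁻⁵ s⁻².
N = √(6.0987 × 10⁻⁵) = 7.8094 × 10⁻³ rad s⁻¹ → T = 2π/N = 804.57 s = 13.410 min ≈ 13.4 min.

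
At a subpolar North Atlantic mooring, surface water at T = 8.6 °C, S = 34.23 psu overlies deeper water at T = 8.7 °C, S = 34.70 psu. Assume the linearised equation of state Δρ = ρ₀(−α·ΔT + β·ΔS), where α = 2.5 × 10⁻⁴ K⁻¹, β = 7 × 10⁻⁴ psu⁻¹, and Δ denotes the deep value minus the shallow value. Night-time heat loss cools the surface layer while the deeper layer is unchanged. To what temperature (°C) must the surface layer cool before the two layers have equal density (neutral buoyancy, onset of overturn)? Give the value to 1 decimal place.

7.4 °C

Neutral buoyancy requires Δρ = 0, i.e. −α(T_deep − T_surf′) + β(S_deep − S_surf) = 0.
T_surf′ = T_deep − (β/α)·ΔS = 8.7 − (7 × 10⁻⁴/2.5 × 10⁻⁴)·(+0.47) = 7.384 °C.
Cooling required: 8.6 − (7.384) = 1.216 °C.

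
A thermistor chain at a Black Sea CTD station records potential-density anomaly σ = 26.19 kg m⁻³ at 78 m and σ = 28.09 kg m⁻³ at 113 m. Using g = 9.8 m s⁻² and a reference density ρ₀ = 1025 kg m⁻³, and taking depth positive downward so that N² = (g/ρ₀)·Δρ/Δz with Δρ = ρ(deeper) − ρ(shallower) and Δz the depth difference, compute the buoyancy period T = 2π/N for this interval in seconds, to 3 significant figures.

Δρ = 1028.09 − 1026.19 = 1.90 kg m⁻³ over Δz = 113 − 78 = 35 m.
N² = (9.8/1025) × (1.90/35) = 5.1902 × 10⁻⁴ s⁻².
N = √(5.1902 × 10⁻⁴) = 0.022782 rad s⁻¹, so T = 2π/N = 275.80 s ≈ 276 s.

276 s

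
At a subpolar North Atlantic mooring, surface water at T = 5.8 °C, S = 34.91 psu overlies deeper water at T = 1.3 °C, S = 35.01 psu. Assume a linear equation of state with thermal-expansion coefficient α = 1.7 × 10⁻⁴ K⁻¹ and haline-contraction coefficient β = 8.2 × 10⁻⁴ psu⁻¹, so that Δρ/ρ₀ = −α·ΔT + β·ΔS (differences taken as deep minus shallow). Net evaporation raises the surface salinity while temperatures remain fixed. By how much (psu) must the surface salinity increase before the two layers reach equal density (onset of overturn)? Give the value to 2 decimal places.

1.03 psu

Neutral buoyancy requires −α(T_deep − T_surf) + β(S_deep − S_surf′) = 0.
S_surf′ = S_deep − (α/β)·ΔT = 35.01 − (1.7 × 10⁻⁴/8.2 × 10⁻⁴)·(-4.5) = 35.9429 psu.
Increase required: 35.9429 − 34.91 = 1.0329 psu.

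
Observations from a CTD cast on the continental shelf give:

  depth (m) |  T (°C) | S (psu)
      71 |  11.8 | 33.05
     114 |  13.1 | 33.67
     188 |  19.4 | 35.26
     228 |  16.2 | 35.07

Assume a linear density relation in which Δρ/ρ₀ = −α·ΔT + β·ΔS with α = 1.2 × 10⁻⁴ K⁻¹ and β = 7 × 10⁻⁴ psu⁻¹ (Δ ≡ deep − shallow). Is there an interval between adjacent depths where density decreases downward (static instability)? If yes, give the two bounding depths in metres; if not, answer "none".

Evaluate Δρ/ρ₀ = −αΔT + βΔS across each adjacent pair:
  71–114 m: −αΔT+βΔS = −(1.2 × 10⁻⁴)(+1.3)+(7 × 10⁻⁴)(+0.62) = 2.8 × 10⁻⁴ → stable
  114–188 m: −αΔT+βΔS = −(1.2 × 10⁻⁴)(+6.3)+(7 × 10⁻⁴)(+1.59) = 3.6 × 10⁻⁴ → stable
  188–228 m: −αΔT+βΔS = −(1.2 × 10⁻⁴)(-3.2)+(7 × 10⁻⁴)(-0.19) = 2.5 × 10⁻⁴ → stable
Every interval has Δρ > 0: the column is stably stratified throughout.

none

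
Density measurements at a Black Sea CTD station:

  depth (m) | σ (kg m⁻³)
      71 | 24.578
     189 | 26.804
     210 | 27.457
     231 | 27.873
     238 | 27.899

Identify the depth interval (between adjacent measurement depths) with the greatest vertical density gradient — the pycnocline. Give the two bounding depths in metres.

189–210 m

Compute the density gradient over each adjacent pair:
  71–189 m: Δρ/Δz = 2.226/118 = 0.019 kg m⁻⁴
  189–210 m: Δρ/Δz = 0.653/21 = 0.031 kg m⁻⁴
  210–231 m: Δρ/Δz = 0.416/21 = 0.020 kg m⁻⁴
  231–238 m: Δρ/Δz = 0.026/7 = 3.7 × 10⁻³ kg m⁻⁴
The largest gradient is in the 189–210 m interval — the pycnocline.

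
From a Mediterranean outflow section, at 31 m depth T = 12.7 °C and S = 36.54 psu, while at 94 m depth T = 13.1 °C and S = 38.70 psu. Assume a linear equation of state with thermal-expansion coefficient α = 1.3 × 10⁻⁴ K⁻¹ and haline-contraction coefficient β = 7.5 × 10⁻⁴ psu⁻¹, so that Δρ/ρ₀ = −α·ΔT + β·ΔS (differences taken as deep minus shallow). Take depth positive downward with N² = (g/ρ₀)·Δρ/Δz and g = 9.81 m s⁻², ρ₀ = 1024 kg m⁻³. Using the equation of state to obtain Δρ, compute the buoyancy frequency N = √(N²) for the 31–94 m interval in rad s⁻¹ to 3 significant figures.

0.0156 rad s⁻¹

ΔT = +0.4 K, ΔS = +2.16 psu (deep − shallow).
Δρ/ρ₀ = −αΔT + βΔS = -5.20 × 10⁻⁵ + 1.62 × 10⁻³ = 1.568 × 10⁻³, so Δρ ≈ 1.606 kg m⁻³.
N² = (g/ρ₀)·Δρ/Δz = g·(Δρ/ρ₀)/Δz = 9.81 × 1.568 × 10⁻³ / 63 = 2.4416 × 10⁻⁴ s⁻².
N = √(2.4416 × 10⁻⁴) = 0.015626 rad s⁻¹ ≈ 0.0156 rad s⁻¹.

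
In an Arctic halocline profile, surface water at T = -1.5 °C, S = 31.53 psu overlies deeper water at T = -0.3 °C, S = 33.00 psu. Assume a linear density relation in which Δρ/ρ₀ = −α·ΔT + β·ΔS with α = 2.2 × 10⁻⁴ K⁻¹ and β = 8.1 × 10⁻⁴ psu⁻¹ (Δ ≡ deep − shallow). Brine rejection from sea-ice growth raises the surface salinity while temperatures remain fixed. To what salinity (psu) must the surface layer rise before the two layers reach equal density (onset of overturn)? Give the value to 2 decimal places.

32.67 psu

Neutral buoyancy requires −α(T_deep − T_surf) + β(S_deep − S_surf′) = 0.
S_surf′ = S_deep − (α/β)·ΔT = 33.00 − (2.2 × 10⁻⁴/8.1 × 10⁻⁴)·(+1.2) = 32.6741 psu.
Increase required: 32.6741 − 31.53 = 1.1441 psu.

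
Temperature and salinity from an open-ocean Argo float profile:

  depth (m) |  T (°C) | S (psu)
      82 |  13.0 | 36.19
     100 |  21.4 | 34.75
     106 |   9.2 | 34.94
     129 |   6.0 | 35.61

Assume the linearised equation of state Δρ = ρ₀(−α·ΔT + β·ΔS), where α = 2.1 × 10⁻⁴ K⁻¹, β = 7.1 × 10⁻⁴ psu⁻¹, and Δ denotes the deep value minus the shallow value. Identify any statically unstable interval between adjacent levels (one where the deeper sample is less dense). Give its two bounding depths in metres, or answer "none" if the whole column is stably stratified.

Evaluate Δρ/ρ₀ = −αΔT + βΔS across each adjacent pair:
  82–100 m: −αΔT+βΔS = −(2.1 × 10⁻⁴)(+8.4)+(7.1 × 10⁻⁴)(-1.44) = -2.8 × 10⁻³ → UNSTABLE
  100–106 m: −αΔT+βΔS = −(2.1 × 10⁻⁴)(-12.2)+(7.1 × 10⁻⁴)(+0.19) = 2.7 × 10⁻³ → stable
  106–129 m: −αΔT+βΔS = −(2.1 × 10⁻⁴)(-3.2)+(7.1 × 10⁻⁴)(+0.67) = 1.1 × 10⁻³ → stable
The 82–100 m interval has Δρ < 0: lighter water underlies denser water.

82–100 m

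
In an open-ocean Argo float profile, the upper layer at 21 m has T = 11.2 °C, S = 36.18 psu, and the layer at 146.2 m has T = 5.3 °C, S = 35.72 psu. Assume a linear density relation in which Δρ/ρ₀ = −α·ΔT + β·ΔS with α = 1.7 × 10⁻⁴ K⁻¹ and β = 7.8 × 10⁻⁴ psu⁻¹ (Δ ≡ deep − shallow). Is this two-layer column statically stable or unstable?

stable

ΔT = 5.3 − 11.2 = -5.9 K and ΔS = 35.72 − 36.18 = -0.46 psu (deep − shallow).
−αΔT = 1.003 × 10⁻³; βΔS = -3.588 × 10⁻⁴; sum Δρ/ρ₀ = 6.442 × 10⁻⁴.
Δρ/ρ₀ > 0, so Δρ > 0: deeper water is denser → statically stable.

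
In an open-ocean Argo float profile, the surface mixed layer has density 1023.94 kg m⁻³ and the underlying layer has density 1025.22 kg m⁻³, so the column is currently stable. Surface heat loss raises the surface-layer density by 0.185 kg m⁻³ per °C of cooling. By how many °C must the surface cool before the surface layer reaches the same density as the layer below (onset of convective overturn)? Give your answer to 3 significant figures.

Density deficit of the surface layer: 1025.22 − 1023.94 = 1.28 kg m⁻³.
Required change = 1.28 / 0.185 = 6.92 °C.

6.92 °C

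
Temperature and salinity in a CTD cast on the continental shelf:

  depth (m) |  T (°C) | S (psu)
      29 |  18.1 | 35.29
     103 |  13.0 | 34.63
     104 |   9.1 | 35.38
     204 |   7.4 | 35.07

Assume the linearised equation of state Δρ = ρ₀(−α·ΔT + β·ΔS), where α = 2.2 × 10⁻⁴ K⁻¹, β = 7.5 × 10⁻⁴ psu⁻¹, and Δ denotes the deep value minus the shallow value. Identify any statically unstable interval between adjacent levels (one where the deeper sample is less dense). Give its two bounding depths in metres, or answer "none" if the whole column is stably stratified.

Evaluate Δρ/ρ₀ = −αΔT + βΔS across each adjacent pair:
  29–103 m: −αΔT+βΔS = −(2.2 × 10⁻⁴)(-5.1)+(7.5 × 10⁻⁴)(-0.66) = 6.3 × 10⁻⁴ → stable
  103–104 m: −αΔT+βΔS = −(2.2 × 10⁻⁴)(-3.9)+(7.5 × 10⁻⁴)(+0.75) = 1.4 × 10⁻³ → stable
  104–204 m: −αΔT+βΔS = −(2.2 × 10⁻⁴)(-1.7)+(7.5 × 10⁻⁴)(-0.31) = 1.4 × 10⁻⁴ → stable
Every interval has Δρ > 0: the column is stably stratified throughout.

none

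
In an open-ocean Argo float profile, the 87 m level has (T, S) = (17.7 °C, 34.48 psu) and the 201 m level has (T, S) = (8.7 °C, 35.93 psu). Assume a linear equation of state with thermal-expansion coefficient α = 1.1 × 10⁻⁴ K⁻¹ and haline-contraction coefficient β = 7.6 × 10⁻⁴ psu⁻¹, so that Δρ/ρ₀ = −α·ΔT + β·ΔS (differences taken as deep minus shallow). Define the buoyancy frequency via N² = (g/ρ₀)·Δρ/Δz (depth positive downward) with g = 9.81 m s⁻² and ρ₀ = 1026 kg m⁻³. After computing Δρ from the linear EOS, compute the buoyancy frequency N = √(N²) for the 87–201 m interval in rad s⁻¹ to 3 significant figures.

ΔT = -9.0 K, ΔS = +1.45 psu (deep − shallow).
Δρ/ρ₀ = −αΔT + βΔS = 9.90 × 10⁻⁴ + 1.102 × 10⁻³ = 2.092 × 10⁻³, so Δρ ≈ 2.146 kg m⁻³.
N² = (g/ρ₀)·Δρ/Δz = g·(Δρ/ρ₀)/Δz = 9.81 × 2.092 × 10⁻³ / 114 = 1.8002 × 10⁻⁴ s⁻².
N = √(1.8002 × 10⁻⁴) = 0.013417 rad s⁻¹ ≈ 0.0134 rad s⁻¹.

0.0134 rad s⁻¹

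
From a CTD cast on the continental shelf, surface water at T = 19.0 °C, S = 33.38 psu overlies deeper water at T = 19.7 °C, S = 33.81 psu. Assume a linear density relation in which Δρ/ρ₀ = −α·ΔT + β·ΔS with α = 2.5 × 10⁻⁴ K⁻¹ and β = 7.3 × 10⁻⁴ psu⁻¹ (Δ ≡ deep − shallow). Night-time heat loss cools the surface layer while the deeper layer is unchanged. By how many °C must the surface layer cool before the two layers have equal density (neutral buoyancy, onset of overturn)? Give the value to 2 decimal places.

0.56 °C

Neutral buoyancy requires Δρ = 0, i.e. −α(T_deep − T_surf′) + β(S_deep − S_surf) = 0.
T_surf′ = T_deep − (β/α)·ΔS = 19.7 − (7.3 × 10⁻⁴/2.5 × 10⁻⁴)·(+0.43) = 18.4444 °C.
Cooling required: 19.0 − (18.4444) = 0.5556 °C.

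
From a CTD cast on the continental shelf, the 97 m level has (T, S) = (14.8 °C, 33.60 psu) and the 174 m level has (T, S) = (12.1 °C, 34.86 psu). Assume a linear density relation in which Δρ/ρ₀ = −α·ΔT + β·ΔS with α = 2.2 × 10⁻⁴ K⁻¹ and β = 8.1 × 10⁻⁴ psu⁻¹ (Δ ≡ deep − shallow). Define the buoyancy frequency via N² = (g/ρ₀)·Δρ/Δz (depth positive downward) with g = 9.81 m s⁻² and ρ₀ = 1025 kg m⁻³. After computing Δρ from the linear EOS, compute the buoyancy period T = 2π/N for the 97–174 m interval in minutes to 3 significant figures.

7.30 min

ΔT = -2.7 K, ΔS = +1.26 psu (deep − shallow).
Δρ/ρ₀ = −αΔT + βΔS = 5.94 × 10⁻⁴ + 1.0206 × 10⁻³ = 1.6146 × 10⁻³, so Δρ ≈ 1.655 kg m⁻³.
N² = (g/ρ₀)·Δρ/Δz = g·(Δρ/ρ₀)/Δz = 9.81 × 1.6146 × 10⁻³ / 77 = 2.0570 × 10⁻⁴ s⁻².
N = √(2.0570 × 10⁻⁴) = 0.014342 rad s⁻¹ → T = 2π/N = 438.10 s = 7.3017 min ≈ 7.30 min.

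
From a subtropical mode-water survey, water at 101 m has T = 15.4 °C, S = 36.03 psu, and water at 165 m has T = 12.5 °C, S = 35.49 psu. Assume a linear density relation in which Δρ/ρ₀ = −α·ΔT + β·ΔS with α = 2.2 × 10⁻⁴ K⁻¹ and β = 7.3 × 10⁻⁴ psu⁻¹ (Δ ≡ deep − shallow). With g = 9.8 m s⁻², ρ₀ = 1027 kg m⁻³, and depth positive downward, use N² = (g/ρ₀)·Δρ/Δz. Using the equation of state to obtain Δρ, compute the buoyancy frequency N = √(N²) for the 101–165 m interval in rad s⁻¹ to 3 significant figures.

6.11 × 10⁻³ rad s⁻¹

ΔT = -2.9 K, ΔS = -0.54 psu (deep − shallow).
Δρ/ρ₀ = −αΔT + βΔS = 6.38 × 10⁻⁴ − 3.942 × 10⁻⁴ = 2.438 × 10⁻⁴, so Δρ ≈ 0.2504 kg m⁻³.
N² = (g/ρ₀)·Δρ/Δz = g·(Δρ/ρ₀)/Δz = 9.8 × 2.438 × 10⁻⁴ / 64 = 3.7332 × 10⁻⁵ s⁻².
N = √(3.7332 × 10⁻⁵) = 6.1100 × 10⁻³ rad s⁻¹ ≈ 6.11 × 10⁻³ rad s⁻¹.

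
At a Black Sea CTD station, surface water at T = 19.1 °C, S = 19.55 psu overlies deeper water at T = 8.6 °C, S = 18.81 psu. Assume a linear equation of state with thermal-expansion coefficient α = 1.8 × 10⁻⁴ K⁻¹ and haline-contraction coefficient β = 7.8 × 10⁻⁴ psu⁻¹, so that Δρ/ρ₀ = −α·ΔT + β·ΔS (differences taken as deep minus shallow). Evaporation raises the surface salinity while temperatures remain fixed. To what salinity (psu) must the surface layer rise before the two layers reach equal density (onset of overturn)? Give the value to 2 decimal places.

Neutral buoyancy requires −α(T_deep − T_surf) + β(S_deep − S_surf′) = 0.
S_surf′ = S_deep − (α/β)·ΔT = 18.81 − (1.8 × 10⁻⁴/7.8 × 10⁻⁴)·(-10.5) = 21.2331 psu.
Increase required: 21.2331 − 19.55 = 1.6831 psu.

21.23 psu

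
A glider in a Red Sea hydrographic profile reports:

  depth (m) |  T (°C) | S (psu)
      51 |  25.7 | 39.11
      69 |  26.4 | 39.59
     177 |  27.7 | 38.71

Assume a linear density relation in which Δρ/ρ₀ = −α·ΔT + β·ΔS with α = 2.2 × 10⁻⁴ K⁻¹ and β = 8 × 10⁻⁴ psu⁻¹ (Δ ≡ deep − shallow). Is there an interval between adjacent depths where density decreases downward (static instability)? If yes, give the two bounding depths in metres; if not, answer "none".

Evaluate Δρ/ρ₀ = −αΔT + βΔS across each adjacent pair:
  51–69 m: −αΔT+βΔS = −(2.2 × 10⁻⁴)(+0.7)+(8 × 10⁻⁴)(+0.48) = 2.3 × 10⁻⁴ → stable
  69–177 m: −αΔT+βΔS = −(2.2 × 10⁻⁴)(+1.3)+(8 × 10⁻⁴)(-0.88) = -9.9 × 10⁻⁴ → UNSTABLE
The 69–177 m interval has Δρ < 0: lighter water underlies denser water.

69–177 m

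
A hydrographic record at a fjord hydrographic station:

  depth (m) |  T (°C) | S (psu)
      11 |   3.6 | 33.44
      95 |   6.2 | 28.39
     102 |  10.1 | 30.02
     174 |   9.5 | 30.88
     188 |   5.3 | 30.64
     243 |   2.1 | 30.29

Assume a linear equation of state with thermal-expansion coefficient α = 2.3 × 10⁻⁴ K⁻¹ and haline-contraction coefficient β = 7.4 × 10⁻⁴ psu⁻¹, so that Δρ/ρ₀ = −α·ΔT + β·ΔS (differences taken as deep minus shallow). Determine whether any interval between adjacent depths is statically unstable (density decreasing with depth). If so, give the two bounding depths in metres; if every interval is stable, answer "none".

Evaluate Δρ/ρ₀ = −αΔT + βΔS across each adjacent pair:
  11–95 m: −αΔT+βΔS = −(2.3 × 10⁻⁴)(+2.6)+(7.4 × 10⁻⁴)(-5.05) = -4.3 × 10⁻³ → UNSTABLE
  95–102 m: −αΔT+βΔS = −(2.3 × 10⁻⁴)(+3.9)+(7.4 × 10⁻⁴)(+1.63) = 3.1 × 10⁻⁴ → stable
  102–174 m: −αΔT+βΔS = −(2.3 × 10⁻⁴)(-0.6)+(7.4 × 10⁻⁴)(+0.86) = 7.7 × 10⁻⁴ → stable
  174–188 m: −αΔT+βΔS = −(2.3 × 10⁻⁴)(-4.2)+(7.4 × 10⁻⁴)(-0.24) = 7.9 × 10⁻⁴ → stable
  188–243 m: −αΔT+βΔS = −(2.3 × 10⁻⁴)(-3.2)+(7.4 × 10⁻⁴)(-0.35) = 4.8 × 10⁻⁴ → stable
The 11–95 m interval has Δρ < 0: lighter water underlies denser water.

11–95 m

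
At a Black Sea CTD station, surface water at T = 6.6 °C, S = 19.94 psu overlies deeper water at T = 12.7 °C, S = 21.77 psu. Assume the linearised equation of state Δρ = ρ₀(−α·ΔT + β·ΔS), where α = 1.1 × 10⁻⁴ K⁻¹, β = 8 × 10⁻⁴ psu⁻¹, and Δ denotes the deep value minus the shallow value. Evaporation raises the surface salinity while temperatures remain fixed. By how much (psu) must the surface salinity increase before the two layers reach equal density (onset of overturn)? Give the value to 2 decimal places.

0.99 psu

Neutral buoyancy requires −α(T_deep − T_surf) + β(S_deep − S_surf′) = 0.
S_surf′ = S_deep − (α/β)·ΔT = 21.77 − (1.1 × 10⁻⁴/8 × 10⁻⁴)·(+6.1) = 20.9312 psu.
Increase required: 20.9312 − 19.94 = 0.9912 psu.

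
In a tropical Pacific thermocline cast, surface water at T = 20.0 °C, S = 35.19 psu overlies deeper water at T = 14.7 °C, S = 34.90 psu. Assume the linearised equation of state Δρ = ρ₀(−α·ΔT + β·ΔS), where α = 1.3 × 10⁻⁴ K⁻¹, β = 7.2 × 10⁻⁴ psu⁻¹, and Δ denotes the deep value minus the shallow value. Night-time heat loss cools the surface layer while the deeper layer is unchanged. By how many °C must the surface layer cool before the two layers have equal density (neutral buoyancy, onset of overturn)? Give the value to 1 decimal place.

3.7 °C

Neutral buoyancy requires Δρ = 0, i.e. −α(T_deep − T_surf′) + β(S_deep − S_surf) = 0.
T_surf′ = T_deep − (β/α)·ΔS = 14.7 − (7.2 × 10⁻⁴/1.3 × 10⁻⁴)·(-0.29) = 16.306 °C.
Cooling required: 20.0 − (16.306) = 3.694 °C.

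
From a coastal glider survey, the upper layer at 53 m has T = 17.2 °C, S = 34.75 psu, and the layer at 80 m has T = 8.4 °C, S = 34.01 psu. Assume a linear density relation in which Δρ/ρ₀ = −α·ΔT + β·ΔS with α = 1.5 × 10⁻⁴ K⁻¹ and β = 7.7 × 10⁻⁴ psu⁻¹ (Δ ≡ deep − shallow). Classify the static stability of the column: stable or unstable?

ΔT = 8.4 − 17.2 = -8.8 K and ΔS = 34.01 − 34.75 = -0.74 psu (deep − shallow).
−αΔT = 1.32 × 10⁻³; βΔS = -5.698 × 10⁻⁴; sum Δρ/ρ₀ = 7.502 × 10⁻⁴.
Δρ/ρ₀ > 0, so Δρ > 0: deeper water is denser → statically stable.

stable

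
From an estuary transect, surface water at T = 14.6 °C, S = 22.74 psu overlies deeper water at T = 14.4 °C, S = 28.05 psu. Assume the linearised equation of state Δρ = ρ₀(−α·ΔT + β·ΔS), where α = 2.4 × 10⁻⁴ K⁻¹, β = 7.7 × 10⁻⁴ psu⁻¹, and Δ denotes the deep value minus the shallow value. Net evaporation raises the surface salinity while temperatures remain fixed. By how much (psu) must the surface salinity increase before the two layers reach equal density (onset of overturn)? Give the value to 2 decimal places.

5.37 psu

Neutral buoyancy requires −α(T_deep − T_surf) + β(S_deep − S_surf′) = 0.
S_surf′ = S_deep − (α/β)·ΔT = 28.05 − (2.4 × 10⁻⁴/7.7 × 10⁻⁴)·(-0.2) = 28.1123 psu.
Increase required: 28.1123 − 22.74 = 5.3723 psu.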